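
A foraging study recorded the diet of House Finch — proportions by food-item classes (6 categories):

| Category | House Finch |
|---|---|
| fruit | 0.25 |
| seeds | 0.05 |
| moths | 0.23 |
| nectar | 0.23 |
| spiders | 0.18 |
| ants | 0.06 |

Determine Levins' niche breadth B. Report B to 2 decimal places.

Σpᵢ² = 0.25² + 0.05² + 0.23² + 0.23² + 0.18² + 0.06² = 0.0625 + 0.0025 + 0.0529 + 0.0529 + 0.0324 + 0.0036 = 0.2068
B = 1 / 0.2068 = 4.8356

4.84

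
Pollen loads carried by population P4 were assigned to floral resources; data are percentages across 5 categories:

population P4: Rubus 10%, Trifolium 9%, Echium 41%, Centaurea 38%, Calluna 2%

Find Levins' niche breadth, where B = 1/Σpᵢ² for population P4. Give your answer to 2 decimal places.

Convert percentages to proportions (divide by 100).
Σpᵢ² = 0.10² + 0.09² + 0.41² + 0.38² + 0.02² = 0.0100 + 0.0081 + 0.1681 + 0.1444 + 0.0004 = 0.3310
B = 1 / 0.3310 = 3.0211

3.02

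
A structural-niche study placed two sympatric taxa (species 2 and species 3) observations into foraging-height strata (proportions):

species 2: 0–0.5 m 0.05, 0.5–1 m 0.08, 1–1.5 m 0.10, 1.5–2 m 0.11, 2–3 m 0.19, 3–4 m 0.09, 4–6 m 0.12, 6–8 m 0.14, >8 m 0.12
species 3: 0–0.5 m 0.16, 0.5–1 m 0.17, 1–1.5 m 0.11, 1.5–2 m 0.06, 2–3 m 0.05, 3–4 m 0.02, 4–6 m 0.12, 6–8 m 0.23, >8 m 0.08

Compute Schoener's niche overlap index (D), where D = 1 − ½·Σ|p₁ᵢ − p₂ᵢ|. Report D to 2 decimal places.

Σ|p₁ᵢ − p₂ᵢ| = 0.11 + 0.09 + 0.01 + 0.05 + 0.14 + 0.07 + 0.00 + 0.09 + 0.04 = 0.60
D = 1 − ½ × 0.60 = 1 − 0.300 = 0.7000

0.70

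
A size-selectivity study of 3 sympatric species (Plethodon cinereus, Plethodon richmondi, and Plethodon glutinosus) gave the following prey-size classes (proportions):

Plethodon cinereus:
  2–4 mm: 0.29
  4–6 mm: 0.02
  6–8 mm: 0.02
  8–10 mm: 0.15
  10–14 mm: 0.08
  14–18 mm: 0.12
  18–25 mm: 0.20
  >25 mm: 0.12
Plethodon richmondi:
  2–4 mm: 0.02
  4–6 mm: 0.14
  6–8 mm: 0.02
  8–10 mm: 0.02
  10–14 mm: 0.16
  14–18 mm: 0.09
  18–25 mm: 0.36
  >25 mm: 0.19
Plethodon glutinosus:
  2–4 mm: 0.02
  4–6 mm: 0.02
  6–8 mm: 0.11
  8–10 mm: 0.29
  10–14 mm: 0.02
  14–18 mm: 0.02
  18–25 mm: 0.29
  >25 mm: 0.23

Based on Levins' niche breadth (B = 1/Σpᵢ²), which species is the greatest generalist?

Plethodon cinereus

Σp_cineᵢ² = 0.29² + 0.02² + 0.02² + 0.15² + 0.08² + 0.12² + 0.20² + 0.12² = 0.0841 + 0.0004 + 0.0004 + 0.0225 + 0.0064 + 0.0144 + 0.0400 + 0.0144 = 0.1826
B_cine = 1 / 0.1826 = 5.4765
Σp_richᵢ² = 0.02² + 0.14² + 0.02² + 0.02² + 0.16² + 0.09² + 0.36² + 0.19² = 0.0004 + 0.0196 + 0.0004 + 0.0004 + 0.0256 + 0.0081 + 0.1296 + 0.0361 = 0.2202
B_rich = 1 / 0.2202 = 4.5413
Σp_glutᵢ² = 0.02² + 0.02² + 0.11² + 0.29² + 0.02² + 0.02² + 0.29² + 0.23² = 0.0004 + 0.0004 + 0.0121 + 0.0841 + 0.0004 + 0.0004 + 0.0841 + 0.0529 = 0.2348
B_glut = 1 / 0.2348 = 4.2589
Highest B → broadest niche (most generalist): Plethodon cinereus (B = 5.48).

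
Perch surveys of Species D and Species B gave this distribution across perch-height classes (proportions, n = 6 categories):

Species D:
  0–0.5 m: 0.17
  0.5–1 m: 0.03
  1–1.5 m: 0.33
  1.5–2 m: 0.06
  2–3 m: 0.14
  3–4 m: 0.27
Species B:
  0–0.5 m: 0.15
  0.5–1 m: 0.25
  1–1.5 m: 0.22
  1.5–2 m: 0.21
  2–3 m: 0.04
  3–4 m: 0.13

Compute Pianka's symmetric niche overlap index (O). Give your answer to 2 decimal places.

0.74

Σ p₁ᵢp₂ᵢ = 0.0255 + 0.0075 + 0.0726 + 0.0126 + 0.0056 + 0.0351 = 0.1589
Σp_1ᵢ² = 0.17² + 0.03² + 0.33² + 0.06² + 0.14² + 0.27² = 0.0289 + 0.0009 + 0.1089 + 0.0036 + 0.0196 + 0.0729 = 0.2348
Σp_2ᵢ² = 0.15² + 0.25² + 0.22² + 0.21² + 0.04² + 0.13² = 0.0225 + 0.0625 + 0.0484 + 0.0441 + 0.0016 + 0.0169 = 0.1960
O = 0.1589 / √(0.2348 × 0.1960) = 0.1589 / 0.21452 = 0.7407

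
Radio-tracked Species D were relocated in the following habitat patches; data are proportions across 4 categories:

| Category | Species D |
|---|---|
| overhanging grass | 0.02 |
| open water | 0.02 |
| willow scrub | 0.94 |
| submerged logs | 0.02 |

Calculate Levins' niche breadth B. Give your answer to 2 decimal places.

1.13

Σpᵢ² = 0.02² + 0.02² + 0.94² + 0.02² = 0.0004 + 0.0004 + 0.8836 + 0.0004 = 0.8848
B = 1 / 0.8848 = 1.1302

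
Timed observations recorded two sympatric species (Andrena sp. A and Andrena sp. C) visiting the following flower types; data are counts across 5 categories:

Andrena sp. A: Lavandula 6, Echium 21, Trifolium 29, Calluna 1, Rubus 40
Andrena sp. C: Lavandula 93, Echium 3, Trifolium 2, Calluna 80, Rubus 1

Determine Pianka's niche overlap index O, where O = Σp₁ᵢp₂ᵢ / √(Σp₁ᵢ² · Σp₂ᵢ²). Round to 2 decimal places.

Proportions for Andrena sp. A (n=97): 6/97=0.0619, 21/97=0.2165, 29/97=0.2990, 1/97=0.0103, 40/97=0.4124
Proportions for Andrena sp. C (n=179): 93/179=0.5196, 3/179=0.0168, 2/179=0.0112, 80/179=0.4469, 1/179=0.0056
Σ p₁ᵢp₂ᵢ = 0.032163 + 0.003637 + 0.003349 + 0.004603 + 0.002309 = 0.046061
Σp_1ᵢ² = 0.0619² + 0.2165² + 0.2990² + 0.0103² + 0.4124² = 0.003832 + 0.046872 + 0.089401 + 0.000106 + 0.170074 = 0.310285
Σp_2ᵢ² = 0.5196² + 0.0168² + 0.0112² + 0.4469² + 0.0056² = 0.269984 + 0.000282 + 0.000125 + 0.199720 + 0.000031 = 0.470142
O = 0.046061 / √(0.310285 × 0.470142) = 0.046061 / 0.3819398 = 0.1206

0.12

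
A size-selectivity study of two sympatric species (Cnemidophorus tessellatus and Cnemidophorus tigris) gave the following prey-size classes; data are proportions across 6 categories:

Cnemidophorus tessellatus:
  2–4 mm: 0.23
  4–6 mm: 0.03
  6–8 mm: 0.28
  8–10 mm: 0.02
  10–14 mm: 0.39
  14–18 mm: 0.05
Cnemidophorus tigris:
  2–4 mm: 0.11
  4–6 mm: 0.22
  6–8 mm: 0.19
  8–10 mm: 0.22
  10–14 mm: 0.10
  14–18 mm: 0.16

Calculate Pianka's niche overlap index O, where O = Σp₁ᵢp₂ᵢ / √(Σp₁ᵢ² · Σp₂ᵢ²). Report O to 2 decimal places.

0.60

Σ p₁ᵢp₂ᵢ = 0.0253 + 0.0066 + 0.0532 + 0.0044 + 0.0390 + 0.0080 = 0.1365
Σp_1ᵢ² = 0.23² + 0.03² + 0.28² + 0.02² + 0.39² + 0.05² = 0.0529 + 0.0009 + 0.0784 + 0.0004 + 0.1521 + 0.0025 = 0.2872
Σp_2ᵢ² = 0.11² + 0.22² + 0.19² + 0.22² + 0.10² + 0.16² = 0.0121 + 0.0484 + 0.0361 + 0.0484 + 0.0100 + 0.0256 = 0.1806
O = 0.1365 / √(0.2872 × 0.1806) = 0.1365 / 0.22775 = 0.5993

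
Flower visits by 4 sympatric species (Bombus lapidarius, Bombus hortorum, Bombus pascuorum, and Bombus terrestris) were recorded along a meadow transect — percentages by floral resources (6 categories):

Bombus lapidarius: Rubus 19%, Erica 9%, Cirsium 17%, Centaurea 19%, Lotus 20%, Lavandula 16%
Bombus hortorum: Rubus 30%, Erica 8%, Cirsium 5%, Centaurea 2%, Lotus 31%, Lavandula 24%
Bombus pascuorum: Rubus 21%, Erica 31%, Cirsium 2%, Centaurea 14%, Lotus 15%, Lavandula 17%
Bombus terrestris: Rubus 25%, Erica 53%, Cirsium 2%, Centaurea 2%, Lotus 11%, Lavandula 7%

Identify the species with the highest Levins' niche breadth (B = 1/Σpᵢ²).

Convert percentages to proportions (divide by 100).
Σp_lapiᵢ² = 0.19² + 0.09² + 0.17² + 0.19² + 0.20² + 0.16² = 0.0361 + 0.0081 + 0.0289 + 0.0361 + 0.0400 + 0.0256 = 0.1748
B_lapi = 1 / 0.1748 = 5.7208
Σp_hortᵢ² = 0.30² + 0.08² + 0.05² + 0.02² + 0.31² + 0.24² = 0.0900 + 0.0064 + 0.0025 + 0.0004 + 0.0961 + 0.0576 = 0.2530
B_hort = 1 / 0.2530 = 3.9526
Σp_pascᵢ² = 0.21² + 0.31² + 0.02² + 0.14² + 0.15² + 0.17² = 0.0441 + 0.0961 + 0.0004 + 0.0196 + 0.0225 + 0.0289 = 0.2116
B_pasc = 1 / 0.2116 = 4.7259
Σp_terrᵢ² = 0.25² + 0.53² + 0.02² + 0.02² + 0.11² + 0.07² = 0.0625 + 0.2809 + 0.0004 + 0.0004 + 0.0121 + 0.0049 = 0.3612
B_terr = 1 / 0.3612 = 2.7685
Highest B → broadest niche (most generalist): Bombus lapidarius (B = 5.72).

Bombus lapidarius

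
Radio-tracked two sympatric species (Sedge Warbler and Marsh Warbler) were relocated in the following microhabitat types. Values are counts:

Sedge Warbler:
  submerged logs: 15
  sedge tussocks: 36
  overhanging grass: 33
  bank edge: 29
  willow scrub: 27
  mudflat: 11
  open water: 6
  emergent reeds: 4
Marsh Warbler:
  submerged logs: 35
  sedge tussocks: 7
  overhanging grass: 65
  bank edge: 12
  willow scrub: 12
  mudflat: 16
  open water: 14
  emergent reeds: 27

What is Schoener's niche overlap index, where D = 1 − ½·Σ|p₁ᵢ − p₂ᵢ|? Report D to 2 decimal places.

0.59

Proportions for Sedge Warbler (n=161): 15/161=0.0932, 36/161=0.2236, 33/161=0.2050, 29/161=0.1801, 27/161=0.1677, 11/161=0.0683, 6/161=0.0373, 4/161=0.0248
Proportions for Marsh Warbler (n=188): 35/188=0.1862, 7/188=0.0372, 65/188=0.3457, 12/188=0.0638, 12/188=0.0638, 16/188=0.0851, 14/188=0.0745, 27/188=0.1436
Σ|p₁ᵢ − p₂ᵢ| = 0.0930 + 0.1864 + 0.1407 + 0.1163 + 0.1039 + 0.0168 + 0.0372 + 0.1188 = 0.8131
D = 1 − ½ × 0.8131 = 1 − 0.40655 = 0.59345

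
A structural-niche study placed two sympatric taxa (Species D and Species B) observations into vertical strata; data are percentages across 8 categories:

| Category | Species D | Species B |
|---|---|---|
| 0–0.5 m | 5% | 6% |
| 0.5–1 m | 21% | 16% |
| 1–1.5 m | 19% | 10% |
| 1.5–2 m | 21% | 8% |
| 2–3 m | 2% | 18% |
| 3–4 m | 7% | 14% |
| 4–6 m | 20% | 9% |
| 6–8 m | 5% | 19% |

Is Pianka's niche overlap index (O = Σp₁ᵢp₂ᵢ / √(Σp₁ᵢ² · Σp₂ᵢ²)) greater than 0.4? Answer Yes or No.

Convert percentages to proportions (divide by 100).
Σ p₁ᵢp₂ᵢ = 0.0030 + 0.0336 + 0.0190 + 0.0168 + 0.0036 + 0.0098 + 0.0180 + 0.0095 = 0.1133
Σp_1ᵢ² = 0.05² + 0.21² + 0.19² + 0.21² + 0.02² + 0.07² + 0.20² + 0.05² = 0.0025 + 0.0441 + 0.0361 + 0.0441 + 0.0004 + 0.0049 + 0.0400 + 0.0025 = 0.1746
Σp_2ᵢ² = 0.06² + 0.16² + 0.10² + 0.08² + 0.18² + 0.14² + 0.09² + 0.19² = 0.0036 + 0.0256 + 0.0100 + 0.0064 + 0.0324 + 0.0196 + 0.0081 + 0.0361 = 0.1418
O = 0.1133 / √(0.1746 × 0.1418) = 0.1133 / 0.15735 = 0.7201
O = 0.7201 > 0.4 → Yes.

Yes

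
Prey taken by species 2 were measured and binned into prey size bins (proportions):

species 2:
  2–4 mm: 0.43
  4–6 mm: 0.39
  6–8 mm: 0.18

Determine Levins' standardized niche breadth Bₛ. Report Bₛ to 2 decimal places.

0.85

Σpᵢ² = 0.43² + 0.39² + 0.18² = 0.1849 + 0.1521 + 0.0324 = 0.3694
B = 1 / 0.3694 = 2.7071
Bₛ = (B − 1)/(n − 1) = (2.7071 − 1)/(3 − 1) = 1.7071/2 = 0.8536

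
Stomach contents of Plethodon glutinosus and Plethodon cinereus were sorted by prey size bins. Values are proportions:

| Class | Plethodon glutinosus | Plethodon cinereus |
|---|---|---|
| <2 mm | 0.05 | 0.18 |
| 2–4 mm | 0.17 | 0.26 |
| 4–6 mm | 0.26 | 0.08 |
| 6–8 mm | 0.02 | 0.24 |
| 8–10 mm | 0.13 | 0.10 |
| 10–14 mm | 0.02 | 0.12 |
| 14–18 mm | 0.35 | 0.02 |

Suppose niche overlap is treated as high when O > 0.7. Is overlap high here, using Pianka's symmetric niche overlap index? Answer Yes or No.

Σ p₁ᵢp₂ᵢ = 0.0090 + 0.0442 + 0.0208 + 0.0048 + 0.0130 + 0.0024 + 0.0070 = 0.1012
Σp_1ᵢ² = 0.05² + 0.17² + 0.26² + 0.02² + 0.13² + 0.02² + 0.35² = 0.0025 + 0.0289 + 0.0676 + 0.0004 + 0.0169 + 0.0004 + 0.1225 = 0.2392
Σp_2ᵢ² = 0.18² + 0.26² + 0.08² + 0.24² + 0.10² + 0.12² + 0.02² = 0.0324 + 0.0676 + 0.0064 + 0.0576 + 0.0100 + 0.0144 + 0.0004 = 0.1888
O = 0.1012 / √(0.2392 × 0.1888) = 0.1012 / 0.21251 = 0.4762
O = 0.4762 < 0.7 → No.

No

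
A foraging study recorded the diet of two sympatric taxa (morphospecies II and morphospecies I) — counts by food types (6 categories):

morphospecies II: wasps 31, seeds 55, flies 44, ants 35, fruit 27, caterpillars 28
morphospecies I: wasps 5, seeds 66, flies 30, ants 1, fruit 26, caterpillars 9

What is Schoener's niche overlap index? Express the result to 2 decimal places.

Proportions for morphospecies II (n=220): 31/220=0.1409, 55/220=0.2500, 44/220=0.2000, 35/220=0.1591, 27/220=0.1227, 28/220=0.1273
Proportions for morphospecies I (n=137): 5/137=0.0365, 66/137=0.4818, 30/137=0.2190, 1/137=0.0073, 26/137=0.1898, 9/137=0.0657
Σ|p₁ᵢ − p₂ᵢ| = 0.1044 + 0.2318 + 0.0190 + 0.1518 + 0.0671 + 0.0616 = 0.6357
D = 1 − ½ × 0.6357 = 1 − 0.31785 = 0.68215

0.68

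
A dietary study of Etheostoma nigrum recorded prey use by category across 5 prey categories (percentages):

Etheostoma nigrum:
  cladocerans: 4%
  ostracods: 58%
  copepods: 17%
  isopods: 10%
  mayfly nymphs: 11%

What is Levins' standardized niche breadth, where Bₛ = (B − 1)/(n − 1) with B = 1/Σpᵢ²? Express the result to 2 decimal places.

0.39

Convert percentages to proportions (divide by 100).
Σpᵢ² = 0.04² + 0.58² + 0.17² + 0.10² + 0.11² = 0.0016 + 0.3364 + 0.0289 + 0.0100 + 0.0121 = 0.3890
B = 1 / 0.3890 = 2.5707
Bₛ = (B − 1)/(n − 1) = (2.5707 − 1)/(5 − 1) = 1.5707/4 = 0.3927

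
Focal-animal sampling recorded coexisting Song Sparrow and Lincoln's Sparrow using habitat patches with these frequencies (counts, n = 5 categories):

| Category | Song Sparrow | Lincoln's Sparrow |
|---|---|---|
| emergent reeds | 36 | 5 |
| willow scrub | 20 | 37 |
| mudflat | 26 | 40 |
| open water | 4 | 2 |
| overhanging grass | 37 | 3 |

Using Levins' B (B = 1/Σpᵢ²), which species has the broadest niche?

Song Sparrow

Proportions for Song Sparrow (n=123): 36/123=0.2927, 20/123=0.1626, 26/123=0.2114, 4/123=0.0325, 37/123=0.3008
Proportions for Lincoln's Sparrow (n=87): 5/87=0.0575, 37/87=0.4253, 40/87=0.4598, 2/87=0.0230, 3/87=0.0345
Σp_Songᵢ² = 0.2927² + 0.1626² + 0.2114² + 0.0325² + 0.3008² = 0.085673 + 0.026439 + 0.044690 + 0.001056 + 0.090481 = 0.248339
B_Song = 1 / 0.248339 = 4.0268
Σp_Lincᵢ² = 0.0575² + 0.4253² + 0.4598² + 0.0230² + 0.0345² = 0.003306 + 0.180880 + 0.211416 + 0.000529 + 0.001190 = 0.397321
B_Linc = 1 / 0.397321 = 2.5169
Highest B → broadest niche (most generalist): Song Sparrow (B = 4.03).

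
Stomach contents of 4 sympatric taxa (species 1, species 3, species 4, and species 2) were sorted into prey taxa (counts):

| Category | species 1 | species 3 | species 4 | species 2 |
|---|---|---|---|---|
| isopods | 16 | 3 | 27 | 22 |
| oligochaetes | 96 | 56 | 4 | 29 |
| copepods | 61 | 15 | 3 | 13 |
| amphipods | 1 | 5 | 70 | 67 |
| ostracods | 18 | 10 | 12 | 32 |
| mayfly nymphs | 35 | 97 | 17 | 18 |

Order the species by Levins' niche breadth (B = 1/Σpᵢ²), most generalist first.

Proportions for species 1 (n=227): 16/227=0.0705, 96/227=0.4229, 61/227=0.2687, 1/227=0.0044, 18/227=0.0793, 35/227=0.1542
Proportions for species 3 (n=186): 3/186=0.0161, 56/186=0.3011, 15/186=0.0806, 5/186=0.0269, 10/186=0.0538, 97/186=0.5215
Proportions for species 4 (n=133): 27/133=0.2030, 4/133=0.0301, 3/133=0.0226, 70/133=0.5263, 12/133=0.0902, 17/133=0.1278
Proportions for species 2 (n=181): 22/181=0.1215, 29/181=0.1602, 13/181=0.0718, 67/181=0.3702, 32/181=0.1768, 18/181=0.0994
Σp_1ᵢ² = 0.0705² + 0.4229² + 0.2687² + 0.0044² + 0.0793² + 0.1542² = 0.004970 + 0.178844 + 0.072200 + 0.000019 + 0.006288 + 0.023778 = 0.286099
B_1 = 1 / 0.286099 = 3.4953
Σp_3ᵢ² = 0.0161² + 0.3011² + 0.0806² + 0.0269² + 0.0538² + 0.5215² = 0.000259 + 0.090661 + 0.006496 + 0.000724 + 0.002894 + 0.271962 = 0.372996
B_3 = 1 / 0.372996 = 2.6810
Σp_4ᵢ² = 0.2030² + 0.0301² + 0.0226² + 0.5263² + 0.0902² + 0.1278² = 0.041209 + 0.000906 + 0.000511 + 0.276992 + 0.008136 + 0.016333 = 0.344087
B_4 = 1 / 0.344087 = 2.9062
Σp_2ᵢ² = 0.1215² + 0.1602² + 0.0718² + 0.3702² + 0.1768² + 0.0994² = 0.014762 + 0.025664 + 0.005155 + 0.137048 + 0.031258 + 0.009880 = 0.223767
B_2 = 1 / 0.223767 = 4.4689
Ranking by B (broadest → narrowest): species 2 (4.47) > species 1 (3.50) > species 4 (2.91) > species 3 (2.68)

species 2 > species 1 > species 4 > species 3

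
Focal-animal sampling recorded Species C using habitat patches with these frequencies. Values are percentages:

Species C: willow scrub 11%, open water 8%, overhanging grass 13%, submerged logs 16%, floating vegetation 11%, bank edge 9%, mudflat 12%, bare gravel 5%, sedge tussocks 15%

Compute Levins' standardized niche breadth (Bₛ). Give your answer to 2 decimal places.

Convert percentages to proportions (divide by 100).
Σpᵢ² = 0.11² + 0.08² + 0.13² + 0.16² + 0.11² + 0.09² + 0.12² + 0.05² + 0.15² = 0.0121 + 0.0064 + 0.0169 + 0.0256 + 0.0121 + 0.0081 + 0.0144 + 0.0025 + 0.0225 = 0.1206
B = 1 / 0.1206 = 8.2919
Bₛ = (B − 1)/(n − 1) = (8.2919 − 1)/(9 − 1) = 7.2919/8 = 0.9115

0.91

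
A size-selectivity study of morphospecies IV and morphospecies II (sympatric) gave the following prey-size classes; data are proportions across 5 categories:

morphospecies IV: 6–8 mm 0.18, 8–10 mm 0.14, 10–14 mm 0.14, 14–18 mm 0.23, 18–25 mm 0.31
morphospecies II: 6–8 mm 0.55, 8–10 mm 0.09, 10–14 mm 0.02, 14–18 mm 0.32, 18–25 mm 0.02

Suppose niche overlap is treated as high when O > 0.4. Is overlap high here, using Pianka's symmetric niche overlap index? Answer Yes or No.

Σ p₁ᵢp₂ᵢ = 0.0990 + 0.0126 + 0.0028 + 0.0736 + 0.0062 = 0.1942
Σp_1ᵢ² = 0.18² + 0.14² + 0.14² + 0.23² + 0.31² = 0.0324 + 0.0196 + 0.0196 + 0.0529 + 0.0961 = 0.2206
Σp_2ᵢ² = 0.55² + 0.09² + 0.02² + 0.32² + 0.02² = 0.3025 + 0.0081 + 0.0004 + 0.1024 + 0.0004 = 0.4138
O = 0.1942 / √(0.2206 × 0.4138) = 0.1942 / 0.30213 = 0.6428
O = 0.6428 > 0.4 → Yes.

Yes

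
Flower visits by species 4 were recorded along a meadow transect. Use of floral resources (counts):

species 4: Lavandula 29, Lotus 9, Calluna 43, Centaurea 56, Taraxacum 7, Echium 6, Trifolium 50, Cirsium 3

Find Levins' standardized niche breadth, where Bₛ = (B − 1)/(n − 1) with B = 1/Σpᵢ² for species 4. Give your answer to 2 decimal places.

0.55

Proportions for species 4 (n=203): 29/203=0.1429, 9/203=0.0443, 43/203=0.2118, 56/203=0.2759, 7/203=0.0345, 6/203=0.0296, 50/203=0.2463, 3/203=0.0148
Σpᵢ² = 0.1429² + 0.0443² + 0.2118² + 0.2759² + 0.0345² + 0.0296² + 0.2463² + 0.0148² = 0.020420 + 0.001962 + 0.044859 + 0.076121 + 0.001190 + 0.000876 + 0.060664 + 0.000219 = 0.206311
B = 1 / 0.206311 = 4.8471
Bₛ = (B − 1)/(n − 1) = (4.8471 − 1)/(8 − 1) = 3.8471/7 = 0.5496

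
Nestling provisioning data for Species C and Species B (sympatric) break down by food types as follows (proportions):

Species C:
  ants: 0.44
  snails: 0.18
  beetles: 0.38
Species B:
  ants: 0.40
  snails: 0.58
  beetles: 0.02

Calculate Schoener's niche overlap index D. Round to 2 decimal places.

Σ|p₁ᵢ − p₂ᵢ| = 0.04 + 0.40 + 0.36 = 0.80
D = 1 − ½ × 0.80 = 1 − 0.400 = 0.6000

0.60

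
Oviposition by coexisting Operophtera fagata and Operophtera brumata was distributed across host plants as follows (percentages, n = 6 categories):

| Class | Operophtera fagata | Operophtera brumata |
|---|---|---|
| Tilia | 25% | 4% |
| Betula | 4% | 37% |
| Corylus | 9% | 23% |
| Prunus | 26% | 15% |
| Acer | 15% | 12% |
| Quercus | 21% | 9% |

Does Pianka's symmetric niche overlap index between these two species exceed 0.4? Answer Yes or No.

Convert percentages to proportions (divide by 100).
Σ p₁ᵢp₂ᵢ = 0.0100 + 0.0148 + 0.0207 + 0.0390 + 0.0180 + 0.0189 = 0.1214
Σp_1ᵢ² = 0.25² + 0.04² + 0.09² + 0.26² + 0.15² + 0.21² = 0.0625 + 0.0016 + 0.0081 + 0.0676 + 0.0225 + 0.0441 = 0.2064
Σp_2ᵢ² = 0.04² + 0.37² + 0.23² + 0.15² + 0.12² + 0.09² = 0.0016 + 0.1369 + 0.0529 + 0.0225 + 0.0144 + 0.0081 = 0.2364
O = 0.1214 / √(0.2064 × 0.2364) = 0.1214 / 0.22089 = 0.5496
O = 0.5496 > 0.4 → Yes.

Yes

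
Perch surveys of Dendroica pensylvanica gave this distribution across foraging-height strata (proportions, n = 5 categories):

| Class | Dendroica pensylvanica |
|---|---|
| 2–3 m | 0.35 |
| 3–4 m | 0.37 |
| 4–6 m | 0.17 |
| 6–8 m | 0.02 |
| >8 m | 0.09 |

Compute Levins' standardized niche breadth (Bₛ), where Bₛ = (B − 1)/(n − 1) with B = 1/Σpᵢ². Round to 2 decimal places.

Σpᵢ² = 0.35² + 0.37² + 0.17² + 0.02² + 0.09² = 0.1225 + 0.1369 + 0.0289 + 0.0004 + 0.0081 = 0.2968
B = 1 / 0.2968 = 3.3693
Bₛ = (B − 1)/(n − 1) = (3.3693 − 1)/(5 − 1) = 2.3693/4 = 0.5923

0.59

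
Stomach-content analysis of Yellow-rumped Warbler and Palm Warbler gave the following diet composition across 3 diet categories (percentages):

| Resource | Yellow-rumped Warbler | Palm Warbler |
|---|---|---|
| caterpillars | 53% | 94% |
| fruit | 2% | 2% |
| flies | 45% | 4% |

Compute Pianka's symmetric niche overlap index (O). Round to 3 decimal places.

0.789

Convert percentages to proportions (divide by 100).
Σ p₁ᵢp₂ᵢ = 0.4982 + 0.0004 + 0.0180 = 0.5166
Σp_1ᵢ² = 0.53² + 0.02² + 0.45² = 0.2809 + 0.0004 + 0.2025 = 0.4838
Σp_2ᵢ² = 0.94² + 0.02² + 0.04² = 0.8836 + 0.0004 + 0.0016 = 0.8856
O = 0.5166 / √(0.4838 × 0.8856) = 0.5166 / 0.654563 = 0.78923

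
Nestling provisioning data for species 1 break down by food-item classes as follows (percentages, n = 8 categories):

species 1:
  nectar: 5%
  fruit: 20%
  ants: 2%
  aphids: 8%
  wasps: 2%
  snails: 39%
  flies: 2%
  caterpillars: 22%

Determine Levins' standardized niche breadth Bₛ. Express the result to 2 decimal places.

Convert percentages to proportions (divide by 100).
Σpᵢ² = 0.05² + 0.20² + 0.02² + 0.08² + 0.02² + 0.39² + 0.02² + 0.22² = 0.0025 + 0.0400 + 0.0004 + 0.0064 + 0.0004 + 0.1521 + 0.0004 + 0.0484 = 0.2506
B = 1 / 0.2506 = 3.9904
Bₛ = (B − 1)/(n − 1) = (3.9904 − 1)/(8 − 1) = 2.9904/7 = 0.4272

0.43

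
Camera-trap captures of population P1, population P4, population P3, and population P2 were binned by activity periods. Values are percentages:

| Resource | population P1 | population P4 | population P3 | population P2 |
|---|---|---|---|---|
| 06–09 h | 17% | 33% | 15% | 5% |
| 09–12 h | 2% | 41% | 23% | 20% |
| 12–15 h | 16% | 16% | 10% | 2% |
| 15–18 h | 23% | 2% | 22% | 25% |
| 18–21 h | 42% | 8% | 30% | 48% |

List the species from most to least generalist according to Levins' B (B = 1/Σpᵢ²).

Convert percentages to proportions (divide by 100).
Σp_P1ᵢ² = 0.17² + 0.02² + 0.16² + 0.23² + 0.42² = 0.0289 + 0.0004 + 0.0256 + 0.0529 + 0.1764 = 0.2842
B_P1 = 1 / 0.2842 = 3.5186
Σp_P4ᵢ² = 0.33² + 0.41² + 0.16² + 0.02² + 0.08² = 0.1089 + 0.1681 + 0.0256 + 0.0004 + 0.0064 = 0.3094
B_P4 = 1 / 0.3094 = 3.2321
Σp_P3ᵢ² = 0.15² + 0.23² + 0.10² + 0.22² + 0.30² = 0.0225 + 0.0529 + 0.0100 + 0.0484 + 0.0900 = 0.2238
B_P3 = 1 / 0.2238 = 4.4683
Σp_P2ᵢ² = 0.05² + 0.20² + 0.02² + 0.25² + 0.48² = 0.0025 + 0.0400 + 0.0004 + 0.0625 + 0.2304 = 0.3358
B_P2 = 1 / 0.3358 = 2.9780
Ranking by B (broadest → narrowest): population P3 (4.47) > population P1 (3.52) > population P4 (3.23) > population P2 (2.98)

population P3 > population P1 > population P4 > population P2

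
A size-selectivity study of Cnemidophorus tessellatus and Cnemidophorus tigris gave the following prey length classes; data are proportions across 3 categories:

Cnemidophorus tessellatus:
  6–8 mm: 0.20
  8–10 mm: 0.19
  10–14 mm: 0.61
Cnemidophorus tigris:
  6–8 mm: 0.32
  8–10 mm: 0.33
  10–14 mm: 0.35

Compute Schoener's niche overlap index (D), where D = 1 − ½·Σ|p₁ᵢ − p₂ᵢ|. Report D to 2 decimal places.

Σ|p₁ᵢ − p₂ᵢ| = 0.12 + 0.14 + 0.26 = 0.52
D = 1 − ½ × 0.52 = 1 − 0.260 = 0.7400

0.74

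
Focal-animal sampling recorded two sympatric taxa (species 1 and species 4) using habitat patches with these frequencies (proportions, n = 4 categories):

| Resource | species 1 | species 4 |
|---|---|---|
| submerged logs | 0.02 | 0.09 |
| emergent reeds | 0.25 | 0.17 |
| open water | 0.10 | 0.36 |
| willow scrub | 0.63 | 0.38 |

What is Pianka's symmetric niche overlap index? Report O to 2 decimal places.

0.84

Σ p₁ᵢp₂ᵢ = 0.0018 + 0.0425 + 0.0360 + 0.2394 = 0.3197
Σp_1ᵢ² = 0.02² + 0.25² + 0.10² + 0.63² = 0.0004 + 0.0625 + 0.0100 + 0.3969 = 0.4698
Σp_2ᵢ² = 0.09² + 0.17² + 0.36² + 0.38² = 0.0081 + 0.0289 + 0.1296 + 0.1444 = 0.3110
O = 0.3197 / √(0.4698 × 0.3110) = 0.3197 / 0.38224 = 0.8364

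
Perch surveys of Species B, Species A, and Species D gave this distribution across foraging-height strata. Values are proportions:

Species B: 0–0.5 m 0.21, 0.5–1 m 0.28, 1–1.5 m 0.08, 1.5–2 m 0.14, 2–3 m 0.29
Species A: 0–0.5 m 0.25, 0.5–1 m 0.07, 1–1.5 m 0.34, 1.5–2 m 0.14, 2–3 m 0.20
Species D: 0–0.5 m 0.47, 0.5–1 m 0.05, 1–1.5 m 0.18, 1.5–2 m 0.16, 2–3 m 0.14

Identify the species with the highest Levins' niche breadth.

Species B

Σp_Bᵢ² = 0.21² + 0.28² + 0.08² + 0.14² + 0.29² = 0.0441 + 0.0784 + 0.0064 + 0.0196 + 0.0841 = 0.2326
B_B = 1 / 0.2326 = 4.2992
Σp_Aᵢ² = 0.25² + 0.07² + 0.34² + 0.14² + 0.20² = 0.0625 + 0.0049 + 0.1156 + 0.0196 + 0.0400 = 0.2426
B_A = 1 / 0.2426 = 4.1220
Σp_Dᵢ² = 0.47² + 0.05² + 0.18² + 0.16² + 0.14² = 0.2209 + 0.0025 + 0.0324 + 0.0256 + 0.0196 = 0.3010
B_D = 1 / 0.3010 = 3.3223
Highest B → broadest niche (most generalist): Species B (B = 4.30).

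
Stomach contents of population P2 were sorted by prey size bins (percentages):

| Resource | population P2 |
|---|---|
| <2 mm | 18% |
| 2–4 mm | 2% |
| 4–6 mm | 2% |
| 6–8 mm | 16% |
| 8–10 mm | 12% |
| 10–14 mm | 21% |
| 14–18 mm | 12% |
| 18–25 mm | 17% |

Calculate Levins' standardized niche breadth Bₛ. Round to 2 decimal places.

Convert percentages to proportions (divide by 100).
Σpᵢ² = 0.18² + 0.02² + 0.02² + 0.16² + 0.12² + 0.21² + 0.12² + 0.17² = 0.0324 + 0.0004 + 0.0004 + 0.0256 + 0.0144 + 0.0441 + 0.0144 + 0.0289 = 0.1606
B = 1 / 0.1606 = 6.2267
Bₛ = (B − 1)/(n − 1) = (6.2267 − 1)/(8 − 1) = 5.2267/7 = 0.7467

0.75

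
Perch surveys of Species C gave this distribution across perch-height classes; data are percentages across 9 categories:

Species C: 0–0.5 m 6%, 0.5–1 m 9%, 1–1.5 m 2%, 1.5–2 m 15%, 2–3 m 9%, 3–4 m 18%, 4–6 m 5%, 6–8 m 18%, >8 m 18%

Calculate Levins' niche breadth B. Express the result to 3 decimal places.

7.022

Convert percentages to proportions (divide by 100).
Σpᵢ² = 0.06² + 0.09² + 0.02² + 0.15² + 0.09² + 0.18² + 0.05² + 0.18² + 0.18² = 0.0036 + 0.0081 + 0.0004 + 0.0225 + 0.0081 + 0.0324 + 0.0025 + 0.0324 + 0.0324 = 0.1424
B = 1 / 0.1424 = 7.02247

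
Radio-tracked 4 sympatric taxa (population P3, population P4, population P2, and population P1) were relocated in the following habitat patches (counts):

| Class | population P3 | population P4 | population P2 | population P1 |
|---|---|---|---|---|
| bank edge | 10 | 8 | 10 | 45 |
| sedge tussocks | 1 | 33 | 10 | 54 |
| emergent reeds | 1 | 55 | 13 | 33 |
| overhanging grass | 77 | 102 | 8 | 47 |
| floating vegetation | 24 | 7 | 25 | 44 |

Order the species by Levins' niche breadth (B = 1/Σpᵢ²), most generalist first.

Proportions for population P3 (n=113): 10/113=0.0885, 1/113=0.0088, 1/113=0.0088, 77/113=0.6814, 24/113=0.2124
Proportions for population P4 (n=205): 8/205=0.0390, 33/205=0.1610, 55/205=0.2683, 102/205=0.4976, 7/205=0.0341
Proportions for population P2 (n=66): 10/66=0.1515, 10/66=0.1515, 13/66=0.1970, 8/66=0.1212, 25/66=0.3788
Proportions for population P1 (n=223): 45/223=0.2018, 54/223=0.2422, 33/223=0.1480, 47/223=0.2108, 44/223=0.1973
Σp_P3ᵢ² = 0.0885² + 0.0088² + 0.0088² + 0.6814² + 0.2124² = 0.007832 + 0.000077 + 0.000077 + 0.464306 + 0.045114 = 0.517406
B_P3 = 1 / 0.517406 = 1.9327
Σp_P4ᵢ² = 0.0390² + 0.1610² + 0.2683² + 0.4976² + 0.0341² = 0.001521 + 0.025921 + 0.071985 + 0.247606 + 0.001163 = 0.348196
B_P4 = 1 / 0.348196 = 2.8719
Σp_P2ᵢ² = 0.1515² + 0.1515² + 0.1970² + 0.1212² + 0.3788² = 0.022952 + 0.022952 + 0.038809 + 0.014689 + 0.143489 = 0.242891
B_P2 = 1 / 0.242891 = 4.1171
Σp_P1ᵢ² = 0.2018² + 0.2422² + 0.1480² + 0.2108² + 0.1973² = 0.040723 + 0.058661 + 0.021904 + 0.044437 + 0.038927 = 0.204652
B_P1 = 1 / 0.204652 = 4.8863
Ranking by B (broadest → narrowest): population P1 (4.89) > population P2 (4.12) > population P4 (2.87) > population P3 (1.93)

population P1 > population P2 > population P4 > population P3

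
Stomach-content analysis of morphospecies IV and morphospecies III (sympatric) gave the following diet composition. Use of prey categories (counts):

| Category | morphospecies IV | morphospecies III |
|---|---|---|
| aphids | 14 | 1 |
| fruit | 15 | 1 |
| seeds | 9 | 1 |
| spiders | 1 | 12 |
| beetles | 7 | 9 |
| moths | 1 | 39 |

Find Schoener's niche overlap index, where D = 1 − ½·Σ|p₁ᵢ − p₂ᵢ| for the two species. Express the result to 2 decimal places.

0.23

Proportions for morphospecies IV (n=47): 14/47=0.2979, 15/47=0.3191, 9/47=0.1915, 1/47=0.0213, 7/47=0.1489, 1/47=0.0213
Proportions for morphospecies III (n=63): 1/63=0.0159, 1/63=0.0159, 1/63=0.0159, 12/63=0.1905, 9/63=0.1429, 39/63=0.6190
Σ|p₁ᵢ − p₂ᵢ| = 0.2820 + 0.3032 + 0.1756 + 0.1692 + 0.0060 + 0.5977 = 1.5337
D = 1 − ½ × 1.5337 = 1 − 0.76685 = 0.23315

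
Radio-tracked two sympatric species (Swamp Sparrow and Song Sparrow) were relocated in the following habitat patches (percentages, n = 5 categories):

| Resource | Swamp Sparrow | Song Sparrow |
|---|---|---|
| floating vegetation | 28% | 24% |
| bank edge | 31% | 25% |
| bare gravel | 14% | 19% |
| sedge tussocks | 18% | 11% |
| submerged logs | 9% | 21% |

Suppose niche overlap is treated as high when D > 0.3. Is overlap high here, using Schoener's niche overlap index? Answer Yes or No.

Convert percentages to proportions (divide by 100).
Σ|p₁ᵢ − p₂ᵢ| = 0.04 + 0.06 + 0.05 + 0.07 + 0.12 = 0.34
D = 1 − ½ × 0.34 = 1 − 0.170 = 0.8300
D = 0.8300 > 0.3 → Yes.

Yes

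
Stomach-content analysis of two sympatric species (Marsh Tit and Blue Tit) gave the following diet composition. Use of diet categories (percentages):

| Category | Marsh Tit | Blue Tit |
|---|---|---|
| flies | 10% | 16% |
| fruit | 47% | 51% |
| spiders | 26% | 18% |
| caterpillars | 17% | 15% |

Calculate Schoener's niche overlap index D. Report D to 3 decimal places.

Convert percentages to proportions (divide by 100).
Σ|p₁ᵢ − p₂ᵢ| = 0.06 + 0.04 + 0.08 + 0.02 = 0.20
D = 1 − ½ × 0.20 = 1 − 0.100 = 0.90000

0.900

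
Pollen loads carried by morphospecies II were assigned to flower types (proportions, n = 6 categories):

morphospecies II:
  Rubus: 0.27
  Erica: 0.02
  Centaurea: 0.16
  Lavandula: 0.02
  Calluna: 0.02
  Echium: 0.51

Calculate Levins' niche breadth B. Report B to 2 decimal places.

2.78

Σpᵢ² = 0.27² + 0.02² + 0.16² + 0.02² + 0.02² + 0.51² = 0.0729 + 0.0004 + 0.0256 + 0.0004 + 0.0004 + 0.2601 = 0.3598
B = 1 / 0.3598 = 2.7793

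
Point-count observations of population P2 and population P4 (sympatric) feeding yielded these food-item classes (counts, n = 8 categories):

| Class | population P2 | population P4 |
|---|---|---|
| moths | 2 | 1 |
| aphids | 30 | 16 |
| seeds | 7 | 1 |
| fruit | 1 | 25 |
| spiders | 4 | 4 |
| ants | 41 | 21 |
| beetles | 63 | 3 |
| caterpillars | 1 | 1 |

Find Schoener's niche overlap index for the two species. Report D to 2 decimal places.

0.59

Proportions for population P2 (n=149): 2/149=0.0134, 30/149=0.2013, 7/149=0.0470, 1/149=0.0067, 4/149=0.0268, 41/149=0.2752, 63/149=0.4228, 1/149=0.0067
Proportions for population P4 (n=72): 1/72=0.0139, 16/72=0.2222, 1/72=0.0139, 25/72=0.3472, 4/72=0.0556, 21/72=0.2917, 3/72=0.0417, 1/72=0.0139
Σ|p₁ᵢ − p₂ᵢ| = 0.0005 + 0.0209 + 0.0331 + 0.3405 + 0.0288 + 0.0165 + 0.3811 + 0.0072 = 0.8286
D = 1 − ½ × 0.8286 = 1 − 0.41430 = 0.58570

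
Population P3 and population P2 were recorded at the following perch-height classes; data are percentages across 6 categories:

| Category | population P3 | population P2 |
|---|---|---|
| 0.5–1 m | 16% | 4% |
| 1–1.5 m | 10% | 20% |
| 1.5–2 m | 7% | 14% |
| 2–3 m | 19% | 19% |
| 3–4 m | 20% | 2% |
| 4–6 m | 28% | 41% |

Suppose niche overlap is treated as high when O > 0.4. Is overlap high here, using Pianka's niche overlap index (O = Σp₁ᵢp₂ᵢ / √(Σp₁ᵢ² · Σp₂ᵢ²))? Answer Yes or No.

Convert percentages to proportions (divide by 100).
Σ p₁ᵢp₂ᵢ = 0.0064 + 0.0200 + 0.0098 + 0.0361 + 0.0040 + 0.1148 = 0.1911
Σp_1ᵢ² = 0.16² + 0.10² + 0.07² + 0.19² + 0.20² + 0.28² = 0.0256 + 0.0100 + 0.0049 + 0.0361 + 0.0400 + 0.0784 = 0.1950
Σp_2ᵢ² = 0.04² + 0.20² + 0.14² + 0.19² + 0.02² + 0.41² = 0.0016 + 0.0400 + 0.0196 + 0.0361 + 0.0004 + 0.1681 = 0.2658
O = 0.1911 / √(0.1950 × 0.2658) = 0.1911 / 0.22766 = 0.8394
O = 0.8394 > 0.4 → Yes.

Yes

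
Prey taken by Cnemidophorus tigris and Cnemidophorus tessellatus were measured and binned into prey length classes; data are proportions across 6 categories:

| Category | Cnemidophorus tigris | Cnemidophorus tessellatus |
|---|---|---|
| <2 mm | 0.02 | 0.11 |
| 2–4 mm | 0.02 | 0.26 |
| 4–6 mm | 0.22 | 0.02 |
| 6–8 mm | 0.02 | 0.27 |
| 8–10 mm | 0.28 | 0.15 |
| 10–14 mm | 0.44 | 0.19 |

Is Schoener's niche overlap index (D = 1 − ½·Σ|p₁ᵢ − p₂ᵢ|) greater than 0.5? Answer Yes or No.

No

Σ|p₁ᵢ − p₂ᵢ| = 0.09 + 0.24 + 0.20 + 0.25 + 0.13 + 0.25 = 1.16
D = 1 − ½ × 1.16 = 1 − 0.580 = 0.4200
D = 0.4200 < 0.5 → No.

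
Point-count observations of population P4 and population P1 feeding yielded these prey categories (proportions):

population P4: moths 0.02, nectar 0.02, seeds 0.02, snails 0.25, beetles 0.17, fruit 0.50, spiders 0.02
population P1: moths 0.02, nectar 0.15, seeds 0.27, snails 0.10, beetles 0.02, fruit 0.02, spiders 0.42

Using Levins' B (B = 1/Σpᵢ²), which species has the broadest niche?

population P1

Σp_P4ᵢ² = 0.02² + 0.02² + 0.02² + 0.25² + 0.17² + 0.50² + 0.02² = 0.0004 + 0.0004 + 0.0004 + 0.0625 + 0.0289 + 0.2500 + 0.0004 = 0.3430
B_P4 = 1 / 0.3430 = 2.9155
Σp_P1ᵢ² = 0.02² + 0.15² + 0.27² + 0.10² + 0.02² + 0.02² + 0.42² = 0.0004 + 0.0225 + 0.0729 + 0.0100 + 0.0004 + 0.0004 + 0.1764 = 0.2830
B_P1 = 1 / 0.2830 = 3.5336
Highest B → broadest niche (most generalist): population P1 (B = 3.53).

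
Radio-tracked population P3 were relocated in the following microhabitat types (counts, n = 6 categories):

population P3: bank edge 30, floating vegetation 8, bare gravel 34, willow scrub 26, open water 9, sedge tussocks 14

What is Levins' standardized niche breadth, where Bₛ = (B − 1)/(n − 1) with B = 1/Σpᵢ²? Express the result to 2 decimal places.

Proportions for population P3 (n=121): 30/121=0.2479, 8/121=0.0661, 34/121=0.2810, 26/121=0.2149, 9/121=0.0744, 14/121=0.1157
Σpᵢ² = 0.2479² + 0.0661² + 0.2810² + 0.2149² + 0.0744² + 0.1157² = 0.061454 + 0.004369 + 0.078961 + 0.046182 + 0.005535 + 0.013386 = 0.209887
B = 1 / 0.209887 = 4.7645
Bₛ = (B − 1)/(n − 1) = (4.7645 − 1)/(6 − 1) = 3.7645/5 = 0.7529

0.75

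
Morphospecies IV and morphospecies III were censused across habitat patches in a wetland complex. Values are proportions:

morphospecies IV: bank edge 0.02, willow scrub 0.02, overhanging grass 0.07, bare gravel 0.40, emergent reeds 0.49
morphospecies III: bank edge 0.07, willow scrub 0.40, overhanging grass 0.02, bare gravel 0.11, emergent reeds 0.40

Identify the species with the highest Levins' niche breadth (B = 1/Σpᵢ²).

Σp_IVᵢ² = 0.02² + 0.02² + 0.07² + 0.40² + 0.49² = 0.0004 + 0.0004 + 0.0049 + 0.1600 + 0.2401 = 0.4058
B_IV = 1 / 0.4058 = 2.4643
Σp_IIIᵢ² = 0.07² + 0.40² + 0.02² + 0.11² + 0.40² = 0.0049 + 0.1600 + 0.0004 + 0.0121 + 0.1600 = 0.3374
B_III = 1 / 0.3374 = 2.9638
Highest B → broadest niche (most generalist): morphospecies III (B = 2.96).

morphospecies III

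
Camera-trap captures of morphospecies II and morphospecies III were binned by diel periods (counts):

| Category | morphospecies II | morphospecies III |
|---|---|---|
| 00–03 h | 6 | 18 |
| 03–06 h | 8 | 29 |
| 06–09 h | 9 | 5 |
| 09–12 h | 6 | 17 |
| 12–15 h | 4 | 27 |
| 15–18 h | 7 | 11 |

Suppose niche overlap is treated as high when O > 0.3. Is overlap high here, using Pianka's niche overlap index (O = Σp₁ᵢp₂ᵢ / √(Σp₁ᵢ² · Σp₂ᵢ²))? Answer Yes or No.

Proportions for morphospecies II (n=40): 6/40=0.1500, 8/40=0.2000, 9/40=0.2250, 6/40=0.1500, 4/40=0.1000, 7/40=0.1750
Proportions for morphospecies III (n=107): 18/107=0.1682, 29/107=0.2710, 5/107=0.0467, 17/107=0.1589, 27/107=0.2523, 11/107=0.1028
Σ p₁ᵢp₂ᵢ = 0.025230 + 0.054200 + 0.010508 + 0.023835 + 0.025230 + 0.017990 = 0.156993
Σp_1ᵢ² = 0.1500² + 0.2000² + 0.2250² + 0.1500² + 0.1000² + 0.1750² = 0.022500 + 0.040000 + 0.050625 + 0.022500 + 0.010000 + 0.030625 = 0.176250
Σp_2ᵢ² = 0.1682² + 0.2710² + 0.0467² + 0.1589² + 0.2523² + 0.1028² = 0.028291 + 0.073441 + 0.002181 + 0.025249 + 0.063655 + 0.010568 = 0.203385
O = 0.156993 / √(0.176250 × 0.203385) = 0.156993 / 0.1893320 = 0.8292
O = 0.8292 > 0.3 → Yes.

Yes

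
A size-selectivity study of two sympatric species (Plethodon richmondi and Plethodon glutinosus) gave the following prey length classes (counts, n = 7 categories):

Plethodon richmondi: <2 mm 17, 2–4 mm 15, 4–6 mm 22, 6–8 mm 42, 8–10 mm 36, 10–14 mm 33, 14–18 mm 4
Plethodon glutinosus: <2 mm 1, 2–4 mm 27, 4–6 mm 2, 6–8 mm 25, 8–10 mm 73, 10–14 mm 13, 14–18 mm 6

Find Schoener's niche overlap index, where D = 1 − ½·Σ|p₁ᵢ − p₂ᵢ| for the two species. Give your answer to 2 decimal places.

Proportions for Plethodon richmondi (n=169): 17/169=0.1006, 15/169=0.0888, 22/169=0.1302, 42/169=0.2485, 36/169=0.2130, 33/169=0.1953, 4/169=0.0237
Proportions for Plethodon glutinosus (n=147): 1/147=0.0068, 27/147=0.1837, 2/147=0.0136, 25/147=0.1701, 73/147=0.4966, 13/147=0.0884, 6/147=0.0408
Σ|p₁ᵢ − p₂ᵢ| = 0.0938 + 0.0949 + 0.1166 + 0.0784 + 0.2836 + 0.1069 + 0.0171 = 0.7913
D = 1 − ½ × 0.7913 = 1 − 0.39565 = 0.60435

0.60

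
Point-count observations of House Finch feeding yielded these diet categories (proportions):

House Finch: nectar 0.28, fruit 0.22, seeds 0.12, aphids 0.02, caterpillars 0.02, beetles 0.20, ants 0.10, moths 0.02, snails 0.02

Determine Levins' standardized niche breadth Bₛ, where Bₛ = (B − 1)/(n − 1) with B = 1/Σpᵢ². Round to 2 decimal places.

Σpᵢ² = 0.28² + 0.22² + 0.12² + 0.02² + 0.02² + 0.20² + 0.10² + 0.02² + 0.02² = 0.0784 + 0.0484 + 0.0144 + 0.0004 + 0.0004 + 0.0400 + 0.0100 + 0.0004 + 0.0004 = 0.1928
B = 1 / 0.1928 = 5.1867
Bₛ = (B − 1)/(n − 1) = (5.1867 − 1)/(9 − 1) = 4.1867/8 = 0.5233

0.52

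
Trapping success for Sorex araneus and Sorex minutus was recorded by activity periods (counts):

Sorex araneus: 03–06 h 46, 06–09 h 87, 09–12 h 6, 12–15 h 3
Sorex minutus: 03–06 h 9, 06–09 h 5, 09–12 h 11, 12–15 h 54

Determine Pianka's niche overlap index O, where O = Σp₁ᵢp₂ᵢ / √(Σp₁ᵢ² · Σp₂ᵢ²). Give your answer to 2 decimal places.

0.19

Proportions for Sorex araneus (n=142): 46/142=0.3239, 87/142=0.6127, 6/142=0.0423, 3/142=0.0211
Proportions for Sorex minutus (n=79): 9/79=0.1139, 5/79=0.0633, 11/79=0.1392, 54/79=0.6835
Σ p₁ᵢp₂ᵢ = 0.036892 + 0.038784 + 0.005888 + 0.014422 = 0.095986
Σp_1ᵢ² = 0.3239² + 0.6127² + 0.0423² + 0.0211² = 0.104911 + 0.375401 + 0.001789 + 0.000445 = 0.482546
Σp_2ᵢ² = 0.1139² + 0.0633² + 0.1392² + 0.6835² = 0.012973 + 0.004007 + 0.019377 + 0.467172 = 0.503529
O = 0.095986 / √(0.482546 × 0.503529) = 0.095986 / 0.4929259 = 0.1947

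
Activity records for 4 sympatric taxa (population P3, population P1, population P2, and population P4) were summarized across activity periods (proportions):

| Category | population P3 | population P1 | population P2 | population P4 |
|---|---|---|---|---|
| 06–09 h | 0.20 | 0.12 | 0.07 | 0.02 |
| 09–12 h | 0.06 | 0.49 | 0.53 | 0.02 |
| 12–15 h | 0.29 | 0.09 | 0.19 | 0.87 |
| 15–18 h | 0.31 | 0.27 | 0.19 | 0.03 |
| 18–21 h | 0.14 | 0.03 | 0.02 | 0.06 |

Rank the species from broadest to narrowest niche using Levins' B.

Σp_P3ᵢ² = 0.20² + 0.06² + 0.29² + 0.31² + 0.14² = 0.0400 + 0.0036 + 0.0841 + 0.0961 + 0.0196 = 0.2434
B_P3 = 1 / 0.2434 = 4.1085
Σp_P1ᵢ² = 0.12² + 0.49² + 0.09² + 0.27² + 0.03² = 0.0144 + 0.2401 + 0.0081 + 0.0729 + 0.0009 = 0.3364
B_P1 = 1 / 0.3364 = 2.9727
Σp_P2ᵢ² = 0.07² + 0.53² + 0.19² + 0.19² + 0.02² = 0.0049 + 0.2809 + 0.0361 + 0.0361 + 0.0004 = 0.3584
B_P2 = 1 / 0.3584 = 2.7902
Σp_P4ᵢ² = 0.02² + 0.02² + 0.87² + 0.03² + 0.06² = 0.0004 + 0.0004 + 0.7569 + 0.0009 + 0.0036 = 0.7622
B_P4 = 1 / 0.7622 = 1.3120
Ranking by B (broadest → narrowest): population P3 (4.11) > population P1 (2.97) > population P2 (2.79) > population P4 (1.31)

population P3 > population P1 > population P2 > population P4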